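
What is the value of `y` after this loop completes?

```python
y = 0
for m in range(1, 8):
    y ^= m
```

XOR of 1 to 7
`y` takes the values: 0 → 1 → 3 → 0 → 4 → 1 → 7 → 0

Answer: 0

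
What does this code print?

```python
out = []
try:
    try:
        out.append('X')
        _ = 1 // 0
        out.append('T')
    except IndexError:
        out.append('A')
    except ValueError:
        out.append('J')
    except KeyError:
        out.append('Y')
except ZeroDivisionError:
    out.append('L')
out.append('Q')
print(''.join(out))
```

Execution trace: 'X' (try body) → 'L' (outer except ZeroDivisionError) → 'Q' (after the try/except). Output: XLQ

Answer: XLQ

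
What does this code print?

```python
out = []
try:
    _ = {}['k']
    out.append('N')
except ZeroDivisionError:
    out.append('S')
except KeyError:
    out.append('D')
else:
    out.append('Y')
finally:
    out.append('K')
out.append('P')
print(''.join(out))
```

Execution trace: 'D' (except KeyError) → 'K' (finally) → 'P' (after the try/except). Output: DKP

Answer: DKP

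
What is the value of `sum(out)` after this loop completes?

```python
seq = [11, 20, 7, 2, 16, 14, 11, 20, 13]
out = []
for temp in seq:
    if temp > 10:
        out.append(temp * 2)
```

Sum of doubled values > 10
`out` takes the values: [] → [22] → [22, 40] → [22, 40, 32] → [22, 40, 32, 28] → [22, 40, 32, 28, 22] → [22, 40, 32, 28, 22, 40] → [22, 40, 32, 28, 22, 40, 26]
So `sum(out)` = 210

Answer: 210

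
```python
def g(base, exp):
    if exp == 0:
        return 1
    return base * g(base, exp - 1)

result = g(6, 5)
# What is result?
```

g(6, 5) = 6 * 6 * 6 * 6 * 6 = 7776

Answer: 7776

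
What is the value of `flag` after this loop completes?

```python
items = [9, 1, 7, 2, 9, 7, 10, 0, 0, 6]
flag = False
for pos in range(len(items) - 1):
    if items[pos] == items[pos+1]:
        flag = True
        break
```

Check consecutive duplicates in [9, 1, 7, 2, 9, 7, 10, 0, 0, 6]
`flag` takes the values: False → True

Answer: True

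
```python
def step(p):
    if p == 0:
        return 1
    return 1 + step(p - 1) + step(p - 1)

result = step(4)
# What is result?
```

step(p) = 1 + 2·step(p-1), step(0)=1. Closed form: (1+1)·2^4 - 1 = 31.

Answer: 31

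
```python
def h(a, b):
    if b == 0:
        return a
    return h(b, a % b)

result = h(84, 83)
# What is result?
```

h(84, 83) -> h(83, 1) -> h(1, 0) -> 1

Answer: 1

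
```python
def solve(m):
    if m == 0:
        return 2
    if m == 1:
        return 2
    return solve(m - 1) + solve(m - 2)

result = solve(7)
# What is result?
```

Build up from base cases: solve(0)=2, solve(1)=2, solve(2)=4, solve(3)=6, solve(4)=10, solve(5)=16, solve(6)=26, ..., solve(7)=42

Answer: 42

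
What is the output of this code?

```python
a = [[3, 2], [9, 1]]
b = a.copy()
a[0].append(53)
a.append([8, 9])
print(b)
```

Key concept: shallow copy with nested lists.
Step by step:
`a = [[3, 2], [9, 1]]` → a = [[3, 2], [9, 1]]
`b = a.copy()` → b = [[3, 2], [9, 1]]
`a[0].append(53)` → a = [[3, 2, 53], [9, 1]]; b = [[3, 2, 53], [9, 1]]
`a.append([8, 9])` → a = [[3, 2, 53], [9, 1], [8, 9]]
`print(b)` → prints [[3, 2, 53], [9, 1]]

Answer: [[3, 2, 53], [9, 1]]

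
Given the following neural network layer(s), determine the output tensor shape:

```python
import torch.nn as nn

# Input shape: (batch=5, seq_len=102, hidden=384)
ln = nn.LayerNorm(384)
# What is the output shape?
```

Input: (5, 102, 384) -> Output: (5, 102, 384)

Answer: (5, 102, 384)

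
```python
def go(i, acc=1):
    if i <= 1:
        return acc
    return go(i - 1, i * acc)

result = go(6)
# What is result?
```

Accumulator trace (n, acc): (6, 1) -> (5, 6) -> (4, 30) -> (3, 120) -> (2, 360) -> (1, 720) -> return 720

Answer: 720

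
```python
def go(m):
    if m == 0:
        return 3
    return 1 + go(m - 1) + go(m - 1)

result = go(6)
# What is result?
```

go(m) = 1 + 2·go(m-1), go(0)=3. Closed form: (3+1)·2^6 - 1 = 255.

Answer: 255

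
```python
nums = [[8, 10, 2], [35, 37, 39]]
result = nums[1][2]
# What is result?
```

Trace:
`nums = [[8, 10, 2], [35, 37, 39]]` → nums = [[8, 10, 2], [35, 37, 39]]
`result = nums[1][2]` → result = 39
So result = 39

Answer: 39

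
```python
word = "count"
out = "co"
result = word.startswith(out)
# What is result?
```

Trace:
`word = "count"` → word = 'count'
`out = "co"` → out = 'co'
`result = word.startswith(out)` → result = True
So result = True

Answer: True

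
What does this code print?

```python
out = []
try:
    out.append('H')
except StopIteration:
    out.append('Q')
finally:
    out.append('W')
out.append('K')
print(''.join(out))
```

Execution trace: 'H' (try body, no exception) → 'W' (finally) → 'K' (after the try/except). Output: HWK

Answer: HWK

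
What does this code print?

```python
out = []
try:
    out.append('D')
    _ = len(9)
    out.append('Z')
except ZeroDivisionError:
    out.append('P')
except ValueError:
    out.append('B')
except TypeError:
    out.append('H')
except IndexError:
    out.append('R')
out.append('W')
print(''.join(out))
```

Execution trace: 'D' (try body) → 'H' (except TypeError) → 'W' (after the try/except). Output: DHW

Answer: DHW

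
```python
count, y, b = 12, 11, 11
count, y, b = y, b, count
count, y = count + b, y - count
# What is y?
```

Trace:
`count, y, b = 12, 11, 11` → count = 12; y = 11; b = 11
`count, y, b = y, b, count` → count = 11; y = 11; b = 12
`count, y = count + b, y - count` → count = 23; y = 0
So y = 0

Answer: 0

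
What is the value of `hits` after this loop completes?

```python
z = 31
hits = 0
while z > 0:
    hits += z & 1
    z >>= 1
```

Count set bits in 31 (binary: 0b11111)
`hits` takes the values: 0 → 1 → 2 → 3 → 4 → 5

Answer: 5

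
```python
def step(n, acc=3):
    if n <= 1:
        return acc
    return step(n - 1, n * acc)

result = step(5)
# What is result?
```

Accumulator trace (n, acc): (5, 3) -> (4, 15) -> (3, 60) -> (2, 180) -> (1, 360) -> return 360

Answer: 360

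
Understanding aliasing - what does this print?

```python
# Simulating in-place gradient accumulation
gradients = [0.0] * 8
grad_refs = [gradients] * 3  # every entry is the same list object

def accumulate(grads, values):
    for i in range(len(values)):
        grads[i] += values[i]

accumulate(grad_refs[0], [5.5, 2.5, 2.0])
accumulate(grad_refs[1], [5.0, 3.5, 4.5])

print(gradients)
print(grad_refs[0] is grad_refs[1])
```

Key concept: gradient accumulation aliasing.
Step by step:
`gradients = [0.0] * 8` → gradients = [0.0, 0.0, 0.0, 0.0, 0.0, 0.0, 0.0, 0.0]
`grad_refs = [gradients] * 3` → grad_refs = [[0.0, 0.0, 0.0, 0.0, 0.0, 0.0, 0.0, 0.0], [0.0, 0.0, 0.0, 0.0, 0.0, 0.0, 0.0, 0.0], [0.0, 0.0, 0.0, 0.0, 0.0, 0.0, 0.0, 0.0]]
`accumulate(grad_refs[0], [5.5, 2.5, 2.0])` → gradients = [5.5, 2.5, 2.0, 0.0, 0.0, 0.0, 0.0, 0.0]; grad_refs = [[5.5, 2.5, 2.0, 0.0, 0.0, 0.0, 0.0, 0.0], [5.5, 2.5, 2.0, 0.0, 0.0, 0.0, 0.0, 0.0], [5.5, 2.5, 2.0, 0.0, 0.0, 0.0, 0.0, 0.0]]
`accumulate(grad_refs[1], [5.0, 3.5, 4.5])` → gradients = [10.5, 6.0, 6.5, 0.0, 0.0, 0.0, 0.0, 0.0]; grad_refs = [[10.5, 6.0, 6.5, 0.0, 0.0, 0.0, 0.0, 0.0], [10.5, 6.0, 6.5, 0.0, 0.0, 0.0, 0.0, 0.0], [10.5, 6.0, 6.5, 0.0, 0.0, 0.0, 0.0, 0.0]]
`print(gradients)` → prints [10.5, 6.0, 6.5, 0.0, 0.0, 0.0, 0.0, 0.0]
`print(grad_refs[0] is grad_refs[1])` → prints True

Answer:
[10.5, 6.0, 6.5, 0.0, 0.0, 0.0, 0.0, 0.0]
True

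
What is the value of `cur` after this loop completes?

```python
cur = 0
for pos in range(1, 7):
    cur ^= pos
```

XOR of 1 to 6
`cur` takes the values: 0 → 1 → 3 → 0 → 4 → 1 → 7

Answer: 7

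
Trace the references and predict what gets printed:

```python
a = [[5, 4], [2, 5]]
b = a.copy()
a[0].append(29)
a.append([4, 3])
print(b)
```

Key concept: shallow copy with nested lists.
Step by step:
`a = [[5, 4], [2, 5]]` → a = [[5, 4], [2, 5]]
`b = a.copy()` → b = [[5, 4], [2, 5]]
`a[0].append(29)` → a = [[5, 4, 29], [2, 5]]; b = [[5, 4, 29], [2, 5]]
`a.append([4, 3])` → a = [[5, 4, 29], [2, 5], [4, 3]]
`print(b)` → prints [[5, 4, 29], [2, 5]]

Answer: [[5, 4, 29], [2, 5]]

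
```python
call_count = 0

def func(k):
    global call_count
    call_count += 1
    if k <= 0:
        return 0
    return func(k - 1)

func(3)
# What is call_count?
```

Linear recursion stepping by 1: 4 calls from k=3 down to ≤0.

Answer: 4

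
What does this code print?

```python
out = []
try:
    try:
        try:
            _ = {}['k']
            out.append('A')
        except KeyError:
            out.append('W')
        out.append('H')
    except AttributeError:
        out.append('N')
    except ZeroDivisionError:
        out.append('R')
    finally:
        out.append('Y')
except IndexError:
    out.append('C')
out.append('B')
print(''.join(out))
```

Execution trace: 'W' (inner except KeyError) → 'H' (try body, no exception) → 'Y' (finally) → 'B' (after the try/except). Output: WHYB

Answer: WHYB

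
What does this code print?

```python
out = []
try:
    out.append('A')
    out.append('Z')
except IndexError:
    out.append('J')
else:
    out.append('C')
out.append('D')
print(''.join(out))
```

Execution trace: 'A' (try body) → 'Z' (try body, no exception) → 'C' (else) → 'D' (after the try/except). Output: AZCD

Answer: AZCD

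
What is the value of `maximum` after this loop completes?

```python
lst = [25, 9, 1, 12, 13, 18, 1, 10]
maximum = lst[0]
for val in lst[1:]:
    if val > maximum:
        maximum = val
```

Maximum of [25, 9, 1, 12, 13, 18, 1, 10]
`maximum` takes the values: 25

Answer: 25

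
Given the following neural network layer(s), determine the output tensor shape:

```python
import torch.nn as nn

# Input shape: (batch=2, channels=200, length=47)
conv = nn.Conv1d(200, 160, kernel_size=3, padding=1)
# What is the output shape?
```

Input: (2, 200, 47) -> Output: (2, 160, 47)

Answer: (2, 160, 47)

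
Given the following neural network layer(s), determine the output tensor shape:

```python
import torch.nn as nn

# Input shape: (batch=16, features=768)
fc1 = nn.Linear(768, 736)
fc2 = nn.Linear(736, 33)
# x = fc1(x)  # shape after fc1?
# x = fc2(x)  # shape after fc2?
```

Input: (16, 768) -> after fc1: (16, 736) -> Output: (16, 33)

Answer: (16, 33)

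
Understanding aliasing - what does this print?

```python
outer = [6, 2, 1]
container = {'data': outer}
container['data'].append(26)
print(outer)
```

Key concept: dict holds reference to list.
Step by step:
`outer = [6, 2, 1]` → outer = [6, 2, 1]
`container = {'data': outer}` → container = {'data': [6, 2, 1]}
`container['data'].append(26)` → outer = [6, 2, 1, 26]; container = {'data': [6, 2, 1, 26]}
`print(outer)` → prints [6, 2, 1, 26]

Answer: [6, 2, 1, 26]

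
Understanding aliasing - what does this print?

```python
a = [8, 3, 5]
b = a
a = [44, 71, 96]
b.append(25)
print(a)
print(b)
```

Key concept: rebinding vs mutation: a is rebound to a new list, b still points at the original.
Step by step:
`a = [8, 3, 5]` → a = [8, 3, 5]
`b = a` → b = [8, 3, 5] (same object as a)
`a = [44, 71, 96]` → a = [44, 71, 96]
`b.append(25)` → b = [8, 3, 5, 25]
`print(a)` → prints [44, 71, 96]
`print(b)` → prints [8, 3, 5, 25]

Answer:
[44, 71, 96]
[8, 3, 5, 25]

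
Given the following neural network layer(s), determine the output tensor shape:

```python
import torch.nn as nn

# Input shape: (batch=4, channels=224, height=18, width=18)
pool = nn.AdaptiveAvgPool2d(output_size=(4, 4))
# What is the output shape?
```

Input: (4, 224, 18, 18) -> Output: (4, 224, 4, 4)

Answer: (4, 224, 4, 4)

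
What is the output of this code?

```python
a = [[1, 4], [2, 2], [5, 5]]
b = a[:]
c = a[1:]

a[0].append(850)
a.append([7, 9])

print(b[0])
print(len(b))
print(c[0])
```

Key concept: slice with nested mutation.
Step by step:
`a = [[1, 4], [2, 2], [5, 5]]` → a = [[1, 4], [2, 2], [5, 5]]
`b = a[:]` → b = [[1, 4], [2, 2], [5, 5]]
`c = a[1:]` → c = [[2, 2], [5, 5]]
`a[0].append(850)` → a = [[1, 4, 850], [2, 2], [5, 5]]; b = [[1, 4, 850], [2, 2], [5, 5]]
`a.append([7, 9])` → a = [[1, 4, 850], [2, 2], [5, 5], [7, 9]]
`print(b[0])` → prints [1, 4, 850]
`print(len(b))` → prints 3
`print(c[0])` → prints [2, 2]

Answer:
[1, 4, 850]
3
[2, 2]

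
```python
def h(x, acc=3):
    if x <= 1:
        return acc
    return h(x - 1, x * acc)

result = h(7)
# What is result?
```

Accumulator trace (n, acc): (7, 3) -> (6, 21) -> (5, 126) -> (4, 630) -> (3, 2520) -> (2, 7560) -> (1, 15120) -> return 15120

Answer: 15120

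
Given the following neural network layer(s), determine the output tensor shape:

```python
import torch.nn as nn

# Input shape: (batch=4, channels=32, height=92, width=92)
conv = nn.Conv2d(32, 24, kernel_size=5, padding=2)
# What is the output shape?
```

Input: (4, 32, 92, 92) -> Output: (4, 24, 92, 92)

Answer: (4, 24, 92, 92)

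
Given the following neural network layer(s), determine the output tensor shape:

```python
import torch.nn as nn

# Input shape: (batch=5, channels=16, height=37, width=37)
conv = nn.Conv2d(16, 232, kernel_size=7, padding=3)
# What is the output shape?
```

Input: (5, 16, 37, 37) -> Output: (5, 232, 37, 37)

Answer: (5, 232, 37, 37)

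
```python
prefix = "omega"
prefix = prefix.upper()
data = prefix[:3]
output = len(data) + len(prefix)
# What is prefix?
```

Trace:
`prefix = "omega"` → prefix = 'omega'
`prefix = prefix.upper()` → prefix = 'OMEGA'
`data = prefix[:3]` → data = 'OME'
`output = len(data) + len(prefix)` → output = 8
So prefix = 'OMEGA'

Answer: 'OMEGA'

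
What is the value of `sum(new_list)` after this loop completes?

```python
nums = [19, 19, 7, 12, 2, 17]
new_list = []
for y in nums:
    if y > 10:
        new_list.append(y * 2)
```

Sum of doubled values > 10
`new_list` takes the values: [] → [38] → [38, 38] → [38, 38, 24] → [38, 38, 24, 34]
So `sum(new_list)` = 134

Answer: 134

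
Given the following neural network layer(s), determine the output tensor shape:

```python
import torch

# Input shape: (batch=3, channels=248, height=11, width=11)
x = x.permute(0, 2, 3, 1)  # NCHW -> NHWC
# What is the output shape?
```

Input: (3, 248, 11, 11) -> Output: (3, 11, 11, 248)

Answer: (3, 11, 11, 248)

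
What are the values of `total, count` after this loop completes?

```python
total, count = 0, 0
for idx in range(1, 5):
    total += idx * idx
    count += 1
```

Sum of squares and count
`total, count` takes the values: (0, 0) → (1, 0) → (1, 1) → (5, 1) → (5, 2) → (14, 2) → (14, 3) → (30, 3) → (30, 4)

Answer: 30, 4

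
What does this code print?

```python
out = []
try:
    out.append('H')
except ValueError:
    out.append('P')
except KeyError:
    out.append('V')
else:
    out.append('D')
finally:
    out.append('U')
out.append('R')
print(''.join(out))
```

Execution trace: 'H' (try body, no exception) → 'D' (else) → 'U' (finally) → 'R' (after the try/except). Output: HDUR

Answer: HDUR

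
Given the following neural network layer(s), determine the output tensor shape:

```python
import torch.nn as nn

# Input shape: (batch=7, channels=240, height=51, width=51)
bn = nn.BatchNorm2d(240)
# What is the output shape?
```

Input: (7, 240, 51, 51) -> Output: (7, 240, 51, 51)

Answer: (7, 240, 51, 51)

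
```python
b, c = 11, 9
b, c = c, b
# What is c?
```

Trace:
`b, c = 11, 9` → b = 11; c = 9
`b, c = c, b` → b = 9; c = 11
So c = 11

Answer: 11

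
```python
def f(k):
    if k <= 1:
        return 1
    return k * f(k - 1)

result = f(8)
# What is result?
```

f(8) = 8 * 7 * 6 * 5 * 4 * 3 * 2 * 1 = 40320

Answer: 40320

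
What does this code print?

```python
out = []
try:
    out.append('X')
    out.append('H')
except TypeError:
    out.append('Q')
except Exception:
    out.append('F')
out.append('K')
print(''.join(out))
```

Execution trace: 'X' (try body) → 'H' (try body, no exception) → 'K' (after the try/except). Output: XHK

Answer: XHK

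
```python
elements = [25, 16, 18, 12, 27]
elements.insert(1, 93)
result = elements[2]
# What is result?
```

Trace:
`elements = [25, 16, 18, 12, 27]` → elements = [25, 16, 18, 12, 27]
`elements.insert(1, 93)` → elements = [25, 93, 16, 18, 12, 27]
`result = elements[2]` → result = 16
So result = 16

Answer: 16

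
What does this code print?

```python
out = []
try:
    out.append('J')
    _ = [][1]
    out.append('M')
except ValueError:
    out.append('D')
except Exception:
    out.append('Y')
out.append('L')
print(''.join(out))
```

Execution trace: 'J' (try body) → 'Y' (except Exception) → 'L' (after the try/except). Output: JYL

Answer: JYL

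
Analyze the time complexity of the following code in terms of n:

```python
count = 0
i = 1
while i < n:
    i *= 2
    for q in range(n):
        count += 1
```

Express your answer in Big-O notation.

Each loop level contributes: log n × n. Multiplying the contributions gives O(n log n).

Answer: O(n log n)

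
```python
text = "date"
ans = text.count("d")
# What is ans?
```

Trace:
`text = "date"` → text = 'date'
`ans = text.count("d")` → ans = 1
So ans = 1

Answer: 1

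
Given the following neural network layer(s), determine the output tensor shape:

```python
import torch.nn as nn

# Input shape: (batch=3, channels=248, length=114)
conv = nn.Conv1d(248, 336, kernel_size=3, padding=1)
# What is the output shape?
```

Input: (3, 248, 114) -> Output: (3, 336, 114)

Answer: (3, 336, 114)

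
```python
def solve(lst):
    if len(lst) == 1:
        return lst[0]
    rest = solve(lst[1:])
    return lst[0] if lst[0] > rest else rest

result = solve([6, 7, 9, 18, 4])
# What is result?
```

Recursive max over [6, 7, 9, 18, 4] = 18

Answer: 18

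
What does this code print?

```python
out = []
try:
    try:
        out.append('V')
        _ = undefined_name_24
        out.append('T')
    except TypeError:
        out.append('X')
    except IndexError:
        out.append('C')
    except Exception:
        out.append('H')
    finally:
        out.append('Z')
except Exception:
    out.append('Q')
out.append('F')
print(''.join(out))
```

Execution trace: 'V' (inner try body) → 'H' (inner except Exception) → 'Z' (inner finally) → 'F' (after the try/except). Output: VHZF

Answer: VHZF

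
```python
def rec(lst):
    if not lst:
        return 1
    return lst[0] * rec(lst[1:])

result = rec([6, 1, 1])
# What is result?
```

Product over [6, 1, 1] = 6 * 1 * 1 = 6

Answer: 6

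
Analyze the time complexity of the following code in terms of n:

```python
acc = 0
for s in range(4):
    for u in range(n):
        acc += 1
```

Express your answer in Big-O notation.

Each loop level contributes: 1 × n. Multiplying the contributions gives O(n).

Answer: O(n)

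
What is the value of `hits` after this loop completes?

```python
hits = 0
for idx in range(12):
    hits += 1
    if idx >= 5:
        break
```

Loop breaks when idx reaches 5, hits is 6
`hits` takes the values: 0 → 1 → 2 → 3 → 4 → 5 → 6

Answer: 6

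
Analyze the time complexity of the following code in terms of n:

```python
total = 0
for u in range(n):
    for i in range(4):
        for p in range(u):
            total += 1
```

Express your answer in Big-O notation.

Each loop level contributes: n × 1 × n. Multiplying the contributions gives O(n^2).

Answer: O(n^2)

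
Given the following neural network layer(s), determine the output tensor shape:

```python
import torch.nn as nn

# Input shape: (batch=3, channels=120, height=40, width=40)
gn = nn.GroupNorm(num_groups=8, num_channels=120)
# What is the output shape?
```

Input: (3, 120, 40, 40) -> Output: (3, 120, 40, 40)

Answer: (3, 120, 40, 40)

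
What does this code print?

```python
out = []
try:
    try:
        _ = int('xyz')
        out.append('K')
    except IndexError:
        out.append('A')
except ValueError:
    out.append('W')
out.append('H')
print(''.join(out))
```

Execution trace: 'W' (outer except ValueError) → 'H' (after the try/except). Output: WH

Answer: WH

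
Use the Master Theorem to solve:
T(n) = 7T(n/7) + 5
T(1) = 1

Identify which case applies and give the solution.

a=7, b=7, f(n)=5. log_7(7) = 1. Since c=0 < 1, Case 1 applies: T(n) = Θ(n^log_b(a)) = O(n).

Answer: O(n) - Case 1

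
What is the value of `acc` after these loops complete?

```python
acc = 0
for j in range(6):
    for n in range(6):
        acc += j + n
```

Sum of all j+n for j,n in 6x6
`acc` takes the values: 0 → 1 → 3 → 6 → 10 → 15 → 16 → 18 → 21 → 25 → 30 → 36 → 38 → 41 → 45 → 50 → 56 → 63 → 66 → 70 → 75 → 81 → 88 → 96 → 100 → 105 → 111 → 118 → 126 → 135 → 140 → 146 → 153 → 161 → 170 → 180

Answer: 180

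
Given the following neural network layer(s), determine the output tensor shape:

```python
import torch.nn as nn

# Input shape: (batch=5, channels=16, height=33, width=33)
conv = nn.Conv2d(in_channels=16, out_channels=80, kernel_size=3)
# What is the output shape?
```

Input: (5, 16, 33, 33) -> Output: (5, 80, 31, 31)

Answer: (5, 80, 31, 31)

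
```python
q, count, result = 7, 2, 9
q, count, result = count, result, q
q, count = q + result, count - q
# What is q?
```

Trace:
`q, count, result = 7, 2, 9` → q = 7; count = 2; result = 9
`q, count, result = count, result, q` → q = 2; count = 9; result = 7
`q, count = q + result, count - q` → q = 9; count = 7
So q = 9

Answer: 9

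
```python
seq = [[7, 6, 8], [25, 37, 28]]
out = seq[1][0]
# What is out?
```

Trace:
`seq = [[7, 6, 8], [25, 37, 28]]` → seq = [[7, 6, 8], [25, 37, 28]]
`out = seq[1][0]` → out = 25
So out = 25

Answer: 25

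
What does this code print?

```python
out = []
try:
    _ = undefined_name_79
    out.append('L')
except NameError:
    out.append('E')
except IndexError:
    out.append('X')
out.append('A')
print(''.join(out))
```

Execution trace: 'E' (except NameError) → 'A' (after the try/except). Output: EA

Answer: EA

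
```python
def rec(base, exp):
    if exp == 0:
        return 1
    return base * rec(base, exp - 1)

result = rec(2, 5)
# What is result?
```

rec(2, 5) = 2 * 2 * 2 * 2 * 2 = 32

Answer: 32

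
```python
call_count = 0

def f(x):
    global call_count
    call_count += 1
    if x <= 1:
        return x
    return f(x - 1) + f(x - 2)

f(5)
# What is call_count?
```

Calls(x) = 1 + Calls(x-1) + Calls(x-2); Calls(0)=Calls(1)=1. For x=5 this gives 15.

Answer: 15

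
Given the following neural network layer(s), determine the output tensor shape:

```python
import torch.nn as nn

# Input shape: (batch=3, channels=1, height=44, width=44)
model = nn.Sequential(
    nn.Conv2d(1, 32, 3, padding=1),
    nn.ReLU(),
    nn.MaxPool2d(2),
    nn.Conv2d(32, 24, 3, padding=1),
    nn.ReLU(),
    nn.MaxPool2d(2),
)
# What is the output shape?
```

Input: (3, 1, 44, 44) -> after first Conv2d: (3, 32, 44, 44) -> after first MaxPool2d: (3, 32, 22, 22) -> after second Conv2d: (3, 24, 22, 22) -> Output: (3, 24, 11, 11)

Answer: (3, 24, 11, 11)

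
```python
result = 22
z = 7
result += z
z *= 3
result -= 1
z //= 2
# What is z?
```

Trace:
`result = 22` → result = 22
`z = 7` → z = 7
`result += z` → result = 29
`z *= 3` → z = 21
`result -= 1` → result = 28
`z //= 2` → z = 10
So z = 10

Answer: 10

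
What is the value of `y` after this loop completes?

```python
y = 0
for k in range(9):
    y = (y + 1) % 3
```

Increment mod 3, 9 times = 0
`y` takes the values: 0 → 1 → 2 → 0 → 1 → 2 → 0 → 1 → 2 → 0

Answer: 0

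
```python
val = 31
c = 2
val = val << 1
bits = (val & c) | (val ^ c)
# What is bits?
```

Trace:
`val = 31` → val = 31
`c = 2` → c = 2
`val = val << 1` → val = 62
`bits = (val & c) | (val ^ c)` → bits = 62
So bits = 62

Answer: 62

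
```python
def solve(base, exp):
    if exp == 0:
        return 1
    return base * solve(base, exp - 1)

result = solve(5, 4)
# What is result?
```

solve(5, 4) = 5 * 5 * 5 * 5 = 625

Answer: 625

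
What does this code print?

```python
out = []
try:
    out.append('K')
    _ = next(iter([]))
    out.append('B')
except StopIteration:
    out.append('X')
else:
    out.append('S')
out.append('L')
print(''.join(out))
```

Execution trace: 'K' (try body) → 'X' (except StopIteration) → 'L' (after the try/except). Output: KXL

Answer: KXL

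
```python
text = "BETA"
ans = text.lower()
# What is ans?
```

Trace:
`text = "BETA"` → text = 'BETA'
`ans = text.lower()` → ans = 'beta'
So ans = 'beta'

Answer: 'beta'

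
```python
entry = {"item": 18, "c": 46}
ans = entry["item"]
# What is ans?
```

Trace:
`entry = {"item": 18, "c": 46}` → entry = {'item': 18, 'c': 46}
`ans = entry["item"]` → ans = 18
So ans = 18

Answer: 18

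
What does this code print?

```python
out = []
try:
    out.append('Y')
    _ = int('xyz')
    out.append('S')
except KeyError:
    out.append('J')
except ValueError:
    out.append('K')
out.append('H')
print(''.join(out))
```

Execution trace: 'Y' (try body) → 'K' (except ValueError) → 'H' (after the try/except). Output: YKH

Answer: YKH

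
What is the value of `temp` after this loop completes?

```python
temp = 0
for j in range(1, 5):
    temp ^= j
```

XOR of 1 to 4
`temp` takes the values: 0 → 1 → 3 → 0 → 4

Answer: 4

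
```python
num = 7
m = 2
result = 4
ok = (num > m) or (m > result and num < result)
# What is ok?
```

Trace:
`num = 7` → num = 7
`m = 2` → m = 2
`result = 4` → result = 4
`ok = (num > m) or (m > result and num < result)` → ok = True
So ok = True

Answer: True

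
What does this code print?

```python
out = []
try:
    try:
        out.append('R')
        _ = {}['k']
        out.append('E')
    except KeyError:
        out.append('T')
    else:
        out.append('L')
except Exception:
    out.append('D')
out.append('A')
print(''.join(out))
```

Execution trace: 'R' (inner try body) → 'T' (inner except KeyError) → 'A' (after the try/except). Output: RTA

Answer: RTA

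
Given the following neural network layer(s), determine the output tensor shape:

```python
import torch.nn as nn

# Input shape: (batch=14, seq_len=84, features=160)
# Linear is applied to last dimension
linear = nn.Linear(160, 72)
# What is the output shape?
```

Input: (14, 84, 160) -> Output: (14, 84, 72)

Answer: (14, 84, 72)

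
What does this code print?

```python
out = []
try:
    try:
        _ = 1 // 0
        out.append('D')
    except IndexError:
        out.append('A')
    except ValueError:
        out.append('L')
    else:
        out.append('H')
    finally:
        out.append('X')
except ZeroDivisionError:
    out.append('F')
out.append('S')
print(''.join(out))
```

Execution trace: 'X' (finally) → 'F' (outer except ZeroDivisionError) → 'S' (after the try/except). Output: XFS

Answer: XFS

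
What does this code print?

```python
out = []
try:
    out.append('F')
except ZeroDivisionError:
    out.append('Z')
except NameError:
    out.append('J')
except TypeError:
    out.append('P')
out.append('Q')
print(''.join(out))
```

Execution trace: 'F' (try body, no exception) → 'Q' (after the try/except). Output: FQ

Answer: FQ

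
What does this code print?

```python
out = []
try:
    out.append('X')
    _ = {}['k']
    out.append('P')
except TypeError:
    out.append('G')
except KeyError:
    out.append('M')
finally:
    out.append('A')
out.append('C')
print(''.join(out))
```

Execution trace: 'X' (try body) → 'M' (except KeyError) → 'A' (finally) → 'C' (after the try/except). Output: XMAC

Answer: XMAC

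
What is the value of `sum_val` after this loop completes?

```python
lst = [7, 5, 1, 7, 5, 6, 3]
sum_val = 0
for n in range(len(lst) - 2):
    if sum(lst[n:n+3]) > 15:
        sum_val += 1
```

Count windows with sum > 15
`sum_val` takes the values: 0 → 1

Answer: 1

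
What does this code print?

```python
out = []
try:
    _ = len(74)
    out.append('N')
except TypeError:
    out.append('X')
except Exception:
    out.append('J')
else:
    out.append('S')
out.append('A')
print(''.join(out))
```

Execution trace: 'X' (except TypeError) → 'A' (after the try/except). Output: XA

Answer: XA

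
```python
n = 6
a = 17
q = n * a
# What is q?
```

Trace:
`n = 6` → n = 6
`a = 17` → a = 17
`q = n * a` → q = 102
So q = 102

Answer: 102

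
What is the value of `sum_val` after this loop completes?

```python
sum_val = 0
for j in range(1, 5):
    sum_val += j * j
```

Sum of squares 1² to 4² = 30
`sum_val` takes the values: 0 → 1 → 5 → 14 → 30

Answer: 30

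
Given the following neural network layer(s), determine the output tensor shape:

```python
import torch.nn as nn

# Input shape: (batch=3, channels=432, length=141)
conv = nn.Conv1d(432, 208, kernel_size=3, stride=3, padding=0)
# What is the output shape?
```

Input: (3, 432, 141) -> Output: (3, 208, 47)

Answer: (3, 208, 47)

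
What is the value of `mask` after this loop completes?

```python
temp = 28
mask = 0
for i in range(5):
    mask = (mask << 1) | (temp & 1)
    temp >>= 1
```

Reverse lowest 5 bits of 28
`mask` takes the values: 0 → 1 → 3 → 7

Answer: 7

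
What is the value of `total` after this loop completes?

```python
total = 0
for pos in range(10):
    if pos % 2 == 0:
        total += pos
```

Sum of even numbers 0 to 9
`total` takes the values: 0 → 2 → 6 → 12 → 20

Answer: 20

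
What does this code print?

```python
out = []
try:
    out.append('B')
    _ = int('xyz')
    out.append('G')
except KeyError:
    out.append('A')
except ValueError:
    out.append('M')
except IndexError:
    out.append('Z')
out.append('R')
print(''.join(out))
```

Execution trace: 'B' (try body) → 'M' (except ValueError) → 'R' (after the try/except). Output: BMR

Answer: BMR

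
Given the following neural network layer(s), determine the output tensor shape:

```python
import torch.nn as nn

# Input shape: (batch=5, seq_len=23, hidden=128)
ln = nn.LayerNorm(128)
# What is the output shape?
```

Input: (5, 23, 128) -> Output: (5, 23, 128)

Answer: (5, 23, 128)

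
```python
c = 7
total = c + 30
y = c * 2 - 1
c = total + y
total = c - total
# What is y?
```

Trace:
`c = 7` → c = 7
`total = c + 30` → total = 37
`y = c * 2 - 1` → y = 13
`c = total + y` → c = 50
`total = c - total` → total = 13
So y = 13

Answer: 13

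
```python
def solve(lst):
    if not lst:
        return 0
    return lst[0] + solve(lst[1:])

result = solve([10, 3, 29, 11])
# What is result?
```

10 + 3 + 29 + 11 + 0 = 53

Answer: 53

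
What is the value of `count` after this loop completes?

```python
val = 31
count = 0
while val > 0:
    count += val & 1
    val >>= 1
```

Count set bits in 31 (binary: 0b11111)
`count` takes the values: 0 → 1 → 2 → 3 → 4 → 5

Answer: 5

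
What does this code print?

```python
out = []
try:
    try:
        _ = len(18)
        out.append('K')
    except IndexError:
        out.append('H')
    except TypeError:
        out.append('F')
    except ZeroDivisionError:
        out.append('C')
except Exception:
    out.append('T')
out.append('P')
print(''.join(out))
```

Execution trace: 'F' (inner except TypeError) → 'P' (after the try/except). Output: FP

Answer: FP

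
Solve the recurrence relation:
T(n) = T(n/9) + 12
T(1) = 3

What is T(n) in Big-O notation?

Each step divides n by 9 and adds 12. After log_9(n) steps we reach T(1)=3. So T(n) = 12·log_9(n) + 3 = O(log n).

Answer: O(log n)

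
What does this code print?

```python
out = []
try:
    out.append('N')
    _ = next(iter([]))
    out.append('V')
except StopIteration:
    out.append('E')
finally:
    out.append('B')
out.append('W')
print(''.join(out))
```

Execution trace: 'N' (try body) → 'E' (except StopIteration) → 'B' (finally) → 'W' (after the try/except). Output: NEBW

Answer: NEBW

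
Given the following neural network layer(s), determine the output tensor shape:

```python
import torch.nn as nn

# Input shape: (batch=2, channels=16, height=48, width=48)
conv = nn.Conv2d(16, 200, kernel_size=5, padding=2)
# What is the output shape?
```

Input: (2, 16, 48, 48) -> Output: (2, 200, 48, 48)

Answer: (2, 200, 48, 48)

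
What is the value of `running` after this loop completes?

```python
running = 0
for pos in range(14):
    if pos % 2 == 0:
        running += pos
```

Sum of even numbers 0 to 13
`running` takes the values: 0 → 2 → 6 → 12 → 20 → 30 → 42

Answer: 42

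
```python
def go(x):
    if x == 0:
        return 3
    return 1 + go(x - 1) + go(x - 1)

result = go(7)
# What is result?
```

go(x) = 1 + 2·go(x-1), go(0)=3. Closed form: (3+1)·2^7 - 1 = 511.

Answer: 511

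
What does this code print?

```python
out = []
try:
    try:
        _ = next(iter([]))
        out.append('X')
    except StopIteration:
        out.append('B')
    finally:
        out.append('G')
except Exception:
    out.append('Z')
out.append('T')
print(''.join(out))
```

Execution trace: 'B' (inner except StopIteration) → 'G' (inner finally) → 'T' (after the try/except). Output: BGT

Answer: BGT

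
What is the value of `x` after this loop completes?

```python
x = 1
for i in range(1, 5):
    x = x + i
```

Start at 1, add 1 through 4
`x` takes the values: 1 → 2 → 4 → 7 → 11

Answer: 11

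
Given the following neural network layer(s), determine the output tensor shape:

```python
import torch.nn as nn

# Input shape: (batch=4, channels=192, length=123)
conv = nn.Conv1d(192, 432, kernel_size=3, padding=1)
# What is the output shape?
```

Input: (4, 192, 123) -> Output: (4, 432, 123)

Answer: (4, 432, 123)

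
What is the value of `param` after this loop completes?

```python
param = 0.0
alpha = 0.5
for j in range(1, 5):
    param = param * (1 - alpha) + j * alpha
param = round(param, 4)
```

Moving average with lr=0.5
`param` takes the values: 0.0 → 0.5 → 1.25 → 2.125 → 3.0625

Answer: 3.0625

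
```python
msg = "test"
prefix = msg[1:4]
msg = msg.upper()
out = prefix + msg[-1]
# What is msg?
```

Trace:
`msg = "test"` → msg = 'test'
`prefix = msg[1:4]` → prefix = 'est'
`msg = msg.upper()` → msg = 'TEST'
`out = prefix + msg[-1]` → out = 'estT'
So msg = 'TEST'

Answer: 'TEST'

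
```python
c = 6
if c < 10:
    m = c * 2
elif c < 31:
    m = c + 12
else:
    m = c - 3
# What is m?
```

Trace:
`c = 6` → c = 6
`if c < 10: ...` → c < 10 is True → m = 12
So m = 12

Answer: 12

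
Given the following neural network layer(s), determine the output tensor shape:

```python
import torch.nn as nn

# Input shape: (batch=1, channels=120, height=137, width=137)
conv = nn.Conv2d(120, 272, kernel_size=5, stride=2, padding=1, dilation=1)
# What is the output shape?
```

Input: (1, 120, 137, 137) -> Output: (1, 272, 68, 68)

Answer: (1, 272, 68, 68)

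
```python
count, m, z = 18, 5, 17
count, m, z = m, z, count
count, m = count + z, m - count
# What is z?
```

Trace:
`count, m, z = 18, 5, 17` → count = 18; m = 5; z = 17
`count, m, z = m, z, count` → count = 5; m = 17; z = 18
`count, m = count + z, m - count` → count = 23; m = 12
So z = 18

Answer: 18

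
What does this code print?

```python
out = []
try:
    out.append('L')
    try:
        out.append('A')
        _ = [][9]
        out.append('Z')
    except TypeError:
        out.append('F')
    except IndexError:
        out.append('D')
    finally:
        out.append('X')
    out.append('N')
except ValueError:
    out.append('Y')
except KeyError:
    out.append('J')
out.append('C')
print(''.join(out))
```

Execution trace: 'L' (try body) → 'A' (inner try body) → 'D' (inner except IndexError) → 'X' (inner finally) → 'N' (try body, no exception) → 'C' (after the try/except). Output: LADXNC

Answer: LADXNC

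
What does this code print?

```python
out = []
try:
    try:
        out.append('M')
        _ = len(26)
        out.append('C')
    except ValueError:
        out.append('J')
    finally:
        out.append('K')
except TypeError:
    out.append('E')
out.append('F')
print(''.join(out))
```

Execution trace: 'M' (inner try body) → 'K' (inner finally) → 'E' (outer except TypeError) → 'F' (after the try/except). Output: MKEF

Answer: MKEF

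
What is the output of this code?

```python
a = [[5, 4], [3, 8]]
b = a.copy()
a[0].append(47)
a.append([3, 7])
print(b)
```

Key concept: shallow copy with nested lists.
Step by step:
`a = [[5, 4], [3, 8]]` → a = [[5, 4], [3, 8]]
`b = a.copy()` → b = [[5, 4], [3, 8]]
`a[0].append(47)` → a = [[5, 4, 47], [3, 8]]; b = [[5, 4, 47], [3, 8]]
`a.append([3, 7])` → a = [[5, 4, 47], [3, 8], [3, 7]]
`print(b)` → prints [[5, 4, 47], [3, 8]]

Answer: [[5, 4, 47], [3, 8]]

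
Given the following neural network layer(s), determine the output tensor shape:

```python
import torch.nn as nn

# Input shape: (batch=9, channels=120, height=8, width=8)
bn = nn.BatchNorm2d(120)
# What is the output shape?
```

Input: (9, 120, 8, 8) -> Output: (9, 120, 8, 8)

Answer: (9, 120, 8, 8)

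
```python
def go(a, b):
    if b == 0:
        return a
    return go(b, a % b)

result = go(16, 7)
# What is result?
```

go(16, 7) -> go(7, 2) -> go(2, 1) -> go(1, 0) -> 1

Answer: 1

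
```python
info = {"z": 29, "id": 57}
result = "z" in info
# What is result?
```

Trace:
`info = {"z": 29, "id": 57}` → info = {'z': 29, 'id': 57}
`result = "z" in info` → result = True
So result = True

Answer: True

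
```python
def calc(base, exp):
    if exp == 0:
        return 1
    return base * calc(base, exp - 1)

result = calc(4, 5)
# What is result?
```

calc(4, 5) = 4 * 4 * 4 * 4 * 4 = 1024

Answer: 1024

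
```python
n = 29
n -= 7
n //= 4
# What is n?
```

Trace:
`n = 29` → n = 29
`n -= 7` → n = 22
`n //= 4` → n = 5
So n = 5

Answer: 5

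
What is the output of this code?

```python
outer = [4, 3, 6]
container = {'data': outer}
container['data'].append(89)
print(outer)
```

Key concept: dict holds reference to list.
Step by step:
`outer = [4, 3, 6]` → outer = [4, 3, 6]
`container = {'data': outer}` → container = {'data': [4, 3, 6]}
`container['data'].append(89)` → outer = [4, 3, 6, 89]; container = {'data': [4, 3, 6, 89]}
`print(outer)` → prints [4, 3, 6, 89]

Answer: [4, 3, 6, 89]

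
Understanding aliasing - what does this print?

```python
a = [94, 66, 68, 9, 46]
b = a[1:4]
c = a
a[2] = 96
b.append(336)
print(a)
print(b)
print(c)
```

Key concept: slice vs alias.
Step by step:
`a = [94, 66, 68, 9, 46]` → a = [94, 66, 68, 9, 46]
`b = a[1:4]` → b = [66, 68, 9]
`c = a` → c = [94, 66, 68, 9, 46] (same object as a)
`a[2] = 96` → a = [94, 66, 96, 9, 46] (same object as c); c = [94, 66, 96, 9, 46] (same object as a)
`b.append(336)` → b = [66, 68, 9, 336]
`print(a)` → prints [94, 66, 96, 9, 46]
`print(b)` → prints [66, 68, 9, 336]
`print(c)` → prints [94, 66, 96, 9, 46]

Answer:
[94, 66, 96, 9, 46]
[66, 68, 9, 336]
[94, 66, 96, 9, 46]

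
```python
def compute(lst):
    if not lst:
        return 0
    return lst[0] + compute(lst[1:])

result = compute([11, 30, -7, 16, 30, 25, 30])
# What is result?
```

11 + 30 + (-7) + 16 + 30 + 25 + 30 + 0 = 135

Answer: 135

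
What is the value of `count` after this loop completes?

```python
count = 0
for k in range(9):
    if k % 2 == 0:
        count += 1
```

Count numbers divisible by 2 in range(9)
`count` takes the values: 0 → 1 → 2 → 3 → 4 → 5

Answer: 5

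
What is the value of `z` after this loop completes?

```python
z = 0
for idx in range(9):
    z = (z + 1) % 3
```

Increment mod 3, 9 times = 0
`z` takes the values: 0 → 1 → 2 → 0 → 1 → 2 → 0 → 1 → 2 → 0

Answer: 0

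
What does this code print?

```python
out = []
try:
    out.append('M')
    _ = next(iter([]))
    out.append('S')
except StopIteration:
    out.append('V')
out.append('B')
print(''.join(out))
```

Execution trace: 'M' (try body) → 'V' (except StopIteration) → 'B' (after the try/except). Output: MVB

Answer: MVB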